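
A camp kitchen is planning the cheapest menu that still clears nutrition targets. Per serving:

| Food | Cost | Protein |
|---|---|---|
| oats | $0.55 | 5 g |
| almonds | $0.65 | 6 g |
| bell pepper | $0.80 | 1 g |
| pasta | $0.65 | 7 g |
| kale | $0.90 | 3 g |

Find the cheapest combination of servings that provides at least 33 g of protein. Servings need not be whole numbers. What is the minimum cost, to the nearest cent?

$3.06

Cost per g of protein: pasta $0.0929, almonds $0.1083, oats $0.1100, kale $0.3000, bell pepper $0.8000.
With no serving limits, use only pasta: 33 g / 7 g = 4.714 servings × $0.65 = $3.06.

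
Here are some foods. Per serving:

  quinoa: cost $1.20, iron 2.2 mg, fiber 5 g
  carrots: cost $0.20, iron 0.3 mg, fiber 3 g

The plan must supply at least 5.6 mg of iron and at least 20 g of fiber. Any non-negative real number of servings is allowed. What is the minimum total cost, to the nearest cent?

$3.17

Two binding constraints pin down two serving amounts, so the optimal mix uses at most two foods. The candidates are each food alone (scaled to the tighter of iron/fiber) and each pair with both constraints tight.
quinoa only: max(5.6/2.2, 20/5) = 4 servings → $4.80.
carrots only: max(5.6/0.3, 20/3) = 18.67 servings → $3.73.
quinoa + carrots with both tight: 2.118 servings and 3.137 servings → $3.17.
The minimum over all feasible corners is $3.17.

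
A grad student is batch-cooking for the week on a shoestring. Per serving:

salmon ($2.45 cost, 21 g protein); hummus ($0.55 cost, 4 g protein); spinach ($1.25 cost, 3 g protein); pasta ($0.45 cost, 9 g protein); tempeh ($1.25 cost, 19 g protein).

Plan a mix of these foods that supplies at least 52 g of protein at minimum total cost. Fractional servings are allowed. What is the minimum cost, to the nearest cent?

Cost per g of protein: pasta $0.0500, tempeh $0.0658, salmon $0.1167, hummus $0.1375, spinach $0.4167.
With no serving limits, use only pasta: 52 g / 9 g = 5.778 servings × $0.45 = $2.60.

$2.60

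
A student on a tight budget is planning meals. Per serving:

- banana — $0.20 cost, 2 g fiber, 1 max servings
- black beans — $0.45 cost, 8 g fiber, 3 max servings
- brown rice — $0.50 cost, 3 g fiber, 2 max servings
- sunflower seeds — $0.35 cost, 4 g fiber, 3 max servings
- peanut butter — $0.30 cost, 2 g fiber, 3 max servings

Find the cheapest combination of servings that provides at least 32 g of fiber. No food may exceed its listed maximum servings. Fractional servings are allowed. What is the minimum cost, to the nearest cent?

Cost per g of fiber: black beans $0.0563, sunflower seeds $0.0875, banana $0.1000, peanut butter $0.1500, brown rice $0.1667.
Take 3 servings of black beans: +24.0 g fiber for $1.35 (total $1.35, still need 8.0 g).
Take 2 servings of sunflower seeds: +8.0 g fiber for $0.70 (total $2.05, still need 0.0 g).
Filling from the cheapest source first is optimal under one linear minimum: $2.05.

$2.05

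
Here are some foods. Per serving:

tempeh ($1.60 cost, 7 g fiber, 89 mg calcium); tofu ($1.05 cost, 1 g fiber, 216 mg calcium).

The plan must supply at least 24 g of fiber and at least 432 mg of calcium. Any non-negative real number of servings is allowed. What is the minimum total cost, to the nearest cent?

For a min-cost LP with two ≥-constraints, a basic feasible solution has at most two positive variables.
tempeh only: max(24/7, 432/89) = 4.854 servings → $7.77.
tofu only: max(24/1, 432/216) = 24 servings → $25.20.
tempeh + tofu with both tight: 3.339 servings and 0.624 servings → $6.00.
The minimum over all feasible corners is $6.00.

$6.00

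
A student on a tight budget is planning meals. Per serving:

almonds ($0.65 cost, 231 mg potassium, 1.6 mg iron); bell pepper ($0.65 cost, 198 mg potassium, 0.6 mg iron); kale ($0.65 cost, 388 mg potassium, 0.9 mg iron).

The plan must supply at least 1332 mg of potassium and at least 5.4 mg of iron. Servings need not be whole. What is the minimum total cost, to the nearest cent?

$2.80

For a min-cost LP with two ≥-constraints, a basic feasible solution has at most two positive variables.
almonds only: max(1332/231, 5.4/1.6) = 5.766 servings → $3.75.
bell pepper only: max(1332/198, 5.4/0.6) = 9 servings → $5.85.
kale only: max(1332/388, 5.4/0.9) = 6 servings → $3.90.
almonds + bell pepper with both tight: 1.515 servings and 4.96 servings → $4.21.
almonds + kale with both tight: 2.171 servings and 2.14 servings → $2.80.
bell pepper + kale with both targets exact would need a negative amount; discard.
So the least-cost plan costs $2.80.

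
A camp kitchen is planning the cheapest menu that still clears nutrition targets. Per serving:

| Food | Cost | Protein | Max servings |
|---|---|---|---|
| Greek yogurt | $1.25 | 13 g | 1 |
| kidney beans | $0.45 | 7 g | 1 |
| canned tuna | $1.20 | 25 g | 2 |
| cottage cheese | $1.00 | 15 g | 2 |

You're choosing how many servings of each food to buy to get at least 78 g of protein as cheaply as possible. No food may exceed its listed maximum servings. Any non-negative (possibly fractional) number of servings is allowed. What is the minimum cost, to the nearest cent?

Cost per g of protein: canned tuna $0.0480, kidney beans $0.0643, cottage cheese $0.0667, Greek yogurt $0.0962.
Take 2 servings of canned tuna: +50.0 g protein for $2.40 (total $2.40, still need 28.0 g).
Take 1 serving of kidney beans: +7.0 g protein for $0.45 (total $2.85, still need 21.0 g).
Take 1.4 servings of cottage cheese: +21.0 g protein for $1.40 (total $4.25, still need 0.0 g).
Filling from the cheapest source first is optimal under one linear minimum: $4.25.

$4.25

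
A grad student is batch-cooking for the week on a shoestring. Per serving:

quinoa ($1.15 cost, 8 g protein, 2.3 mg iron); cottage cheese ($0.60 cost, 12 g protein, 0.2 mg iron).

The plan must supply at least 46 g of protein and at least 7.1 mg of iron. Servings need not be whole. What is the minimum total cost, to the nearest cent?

quinoa only: max(46/8, 7.1/2.3) = 5.75 servings → $6.61.
cottage cheese only: max(46/12, 7.1/0.2) = 35.5 servings → $21.30.
quinoa + cottage cheese with both tight: 2.923 servings and 1.885 servings → $4.49.
Cheapest feasible corner: $4.49.

$4.49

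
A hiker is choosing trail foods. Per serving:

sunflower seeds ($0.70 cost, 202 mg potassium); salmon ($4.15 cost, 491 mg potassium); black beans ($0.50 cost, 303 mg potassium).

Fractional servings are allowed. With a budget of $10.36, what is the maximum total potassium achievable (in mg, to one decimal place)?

Potassium per dollar: black beans 606, sunflower seeds 288.6, salmon 118.3.
With no serving limits, spend the whole cost allowance on black beans: $10.36 / $0.50 × 303 mg = 6278.2 mg.

6278.2 mg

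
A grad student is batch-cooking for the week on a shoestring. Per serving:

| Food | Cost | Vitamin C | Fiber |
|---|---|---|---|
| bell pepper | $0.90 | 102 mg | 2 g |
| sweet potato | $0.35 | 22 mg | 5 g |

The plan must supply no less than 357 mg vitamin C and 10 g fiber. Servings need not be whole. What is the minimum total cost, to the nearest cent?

$3.25

An LP optimum is at a vertex; with two nutrient constraints at most two foods are used. Check each candidate.
bell pepper only: max(357/102, 10/2) = 5 servings → $4.50.
sweet potato only: max(357/22, 10/5) = 16.23 servings → $5.68.
bell pepper + sweet potato with both tight: 3.358 servings and 0.6567 servings → $3.25.
Cheapest feasible corner: $3.25.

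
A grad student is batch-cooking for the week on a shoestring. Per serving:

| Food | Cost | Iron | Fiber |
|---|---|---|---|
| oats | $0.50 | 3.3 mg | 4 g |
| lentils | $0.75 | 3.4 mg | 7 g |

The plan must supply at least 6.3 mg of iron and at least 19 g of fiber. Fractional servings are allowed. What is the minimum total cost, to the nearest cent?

This is a tiny linear program; its minimum lies at a vertex of the feasible set. List the vertices and price them.
oats only: max(6.3/3.3, 19/4) = 4.75 servings → $2.38.
lentils only: max(6.3/3.4, 19/7) = 2.714 servings → $2.04.
oats + lentils: the both-tight solution has a negative serving — not a feasible corner.
So the least-cost plan costs $2.04.

$2.04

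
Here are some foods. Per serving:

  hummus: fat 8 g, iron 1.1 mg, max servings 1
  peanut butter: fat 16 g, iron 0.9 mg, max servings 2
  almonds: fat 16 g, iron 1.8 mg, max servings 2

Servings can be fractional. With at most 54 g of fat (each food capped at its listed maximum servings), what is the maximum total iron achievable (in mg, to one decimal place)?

5.5 mg

Iron per g fat: hummus 0.1375, almonds 0.1125, peanut butter 0.05625.
Take 1 serving of hummus: uses 8 g fat, +1.1 mg iron (running total 1.1 mg).
Take 2 servings of almonds: uses 32 g fat, +3.6 mg iron (running total 4.7 mg).
Take 0.875 servings of peanut butter: uses 14 g fat, +0.8 mg iron (running total 5.5 mg).
Greedy by best ratio exhausts the fat allowance optimally: 5.5 mg.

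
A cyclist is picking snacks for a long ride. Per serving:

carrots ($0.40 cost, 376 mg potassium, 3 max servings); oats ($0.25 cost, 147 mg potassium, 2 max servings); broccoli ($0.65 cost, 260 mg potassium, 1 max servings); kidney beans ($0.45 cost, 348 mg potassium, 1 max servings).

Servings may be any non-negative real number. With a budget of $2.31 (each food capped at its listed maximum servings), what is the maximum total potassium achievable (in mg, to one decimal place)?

1834.0 mg

Potassium per dollar: carrots 940, kidney beans 773.3, oats 588, broccoli 400.
Take 3 servings of carrots: spends $1.20, +1128.0 mg potassium (running total 1128.0 mg).
Take 1 serving of kidney beans: spends $0.45, +348.0 mg potassium (running total 1476.0 mg).
Take 2 servings of oats: spends $0.50, +294.0 mg potassium (running total 1770.0 mg).
Take 0.2462 servings of broccoli: spends $0.16, +64.0 mg potassium (running total 1834.0 mg).
Greedy by best ratio exhausts the cost allowance optimally: 1834.0 mg.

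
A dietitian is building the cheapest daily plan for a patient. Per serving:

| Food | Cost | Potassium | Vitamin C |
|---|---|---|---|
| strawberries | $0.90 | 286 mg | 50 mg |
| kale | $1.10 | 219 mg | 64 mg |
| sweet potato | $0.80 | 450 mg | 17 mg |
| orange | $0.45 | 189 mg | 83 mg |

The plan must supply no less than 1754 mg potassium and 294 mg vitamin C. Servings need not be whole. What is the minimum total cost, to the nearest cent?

$3.46

strawberries only: max(1754/286, 294/50) = 6.133 servings → $5.52.
kale only: max(1754/219, 294/64) = 8.009 servings → $8.81.
sweet potato only: max(1754/450, 294/17) = 17.29 servings → $13.84.
orange only: max(1754/189, 294/83) = 9.28 servings → $4.18.
strawberries + kale: the both-tight solution has a negative serving — not a feasible corner.
strawberries + sweet potato with both tight: 5.81 servings and 0.205 servings → $5.39.
strawberries + orange: the both-tight solution has a negative serving — not a feasible corner.
kale + sweet potato with both tight: 4.087 servings and 1.909 servings → $6.02.
kale + orange: intersection lies outside the first quadrant.
sweet potato + orange with both tight: 2.637 servings and 3.002 servings → $3.46.
So the least-cost plan costs $3.46.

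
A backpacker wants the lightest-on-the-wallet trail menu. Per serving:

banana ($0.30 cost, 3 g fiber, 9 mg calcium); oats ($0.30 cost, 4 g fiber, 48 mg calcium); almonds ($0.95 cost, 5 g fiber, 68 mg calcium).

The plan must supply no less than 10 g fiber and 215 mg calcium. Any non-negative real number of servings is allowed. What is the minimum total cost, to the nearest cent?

$1.34

This is a tiny linear program; its minimum lies at a vertex of the feasible set. List the vertices and price them.
banana only: max(10/3, 215/9) = 23.89 servings → $7.17.
oats only: max(10/4, 215/48) = 4.479 servings → $1.34.
almonds only: max(10/5, 215/68) = 3.162 servings → $3.00.
banana + oats: intersection lies outside the first quadrant.
banana + almonds: intersection lies outside the first quadrant.
oats + almonds: the both-tight solution has a negative serving — not a feasible corner.
Cheapest feasible corner: $1.34.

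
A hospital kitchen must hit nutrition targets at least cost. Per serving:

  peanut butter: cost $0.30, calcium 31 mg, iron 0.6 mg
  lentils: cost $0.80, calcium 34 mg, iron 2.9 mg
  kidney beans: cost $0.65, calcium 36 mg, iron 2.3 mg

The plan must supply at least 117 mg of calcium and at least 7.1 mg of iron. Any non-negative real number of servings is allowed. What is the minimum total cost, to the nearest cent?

$2.04

Check every corner: each single food scaled to meet both minima, and each pair solved so both constraints bind.
peanut butter only: max(117/31, 7.1/0.6) = 11.83 servings → $3.55.
lentils only: max(117/34, 7.1/2.9) = 3.441 servings → $2.75.
kidney beans only: max(117/36, 7.1/2.3) = 3.25 servings → $2.11.
peanut butter + lentils with both tight: 1.409 servings and 2.157 servings → $2.15.
peanut butter + kidney beans with both tight: 0.2716 servings and 3.016 servings → $2.04.
lentils + kidney beans with both targets exact would need a negative amount; discard.
Cheapest feasible corner: $2.04.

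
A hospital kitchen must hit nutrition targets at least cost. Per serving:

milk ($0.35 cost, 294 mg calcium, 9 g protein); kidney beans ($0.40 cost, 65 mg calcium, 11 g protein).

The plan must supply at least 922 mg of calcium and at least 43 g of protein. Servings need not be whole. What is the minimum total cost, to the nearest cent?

With two linear requirements the optimum uses one or two foods; enumerate the corners.
milk only: max(922/294, 43/9) = 4.778 servings → $1.67.
kidney beans only: max(922/65, 43/11) = 14.18 servings → $5.67.
milk + kidney beans with both tight: 2.773 servings and 1.64 servings → $1.63.
So the least-cost plan costs $1.63.

$1.63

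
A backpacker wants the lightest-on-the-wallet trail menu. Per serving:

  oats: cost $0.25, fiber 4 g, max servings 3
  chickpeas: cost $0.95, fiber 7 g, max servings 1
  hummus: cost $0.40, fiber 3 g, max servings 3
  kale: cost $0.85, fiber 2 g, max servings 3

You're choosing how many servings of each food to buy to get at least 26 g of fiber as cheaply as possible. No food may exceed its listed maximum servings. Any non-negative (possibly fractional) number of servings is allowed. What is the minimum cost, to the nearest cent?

$2.63

Cost per g of fiber: oats $0.0625, hummus $0.1333, chickpeas $0.1357, kale $0.4250.
Take 3 servings of oats: +12.0 g fiber for $0.75 (total $0.75, still need 14.0 g).
Take 3 servings of hummus: +9.0 g fiber for $1.20 (total $1.95, still need 5.0 g).
Take 0.7143 servings of chickpeas: +5.0 g fiber for $0.68 (total $2.63, still need 0.0 g).
Greedy by cheapest-per-g is optimal for a single linear constraint, so the minimum cost is $2.63.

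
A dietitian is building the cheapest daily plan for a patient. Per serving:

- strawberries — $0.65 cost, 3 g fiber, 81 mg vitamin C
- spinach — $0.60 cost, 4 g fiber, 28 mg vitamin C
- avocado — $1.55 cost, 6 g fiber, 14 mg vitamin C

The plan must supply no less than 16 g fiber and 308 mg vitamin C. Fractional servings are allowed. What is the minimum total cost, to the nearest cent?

Two binding constraints pin down two serving amounts, so the optimal mix uses at most two foods. The candidates are each food alone (scaled to the tighter of fiber/vitamin C) and each pair with both constraints tight.
strawberries only: max(16/3, 308/81) = 5.333 servings → $3.47.
spinach only: max(16/4, 308/28) = 11 servings → $6.60.
avocado only: max(16/6, 308/14) = 22 servings → $34.10.
strawberries + spinach with both tight: 3.267 servings and 1.55 servings → $3.05.
strawberries + avocado with both tight: 3.658 servings and 0.8378 servings → $3.68.
spinach + avocado: intersection lies outside the first quadrant.
So the least-cost plan costs $3.05.

$3.05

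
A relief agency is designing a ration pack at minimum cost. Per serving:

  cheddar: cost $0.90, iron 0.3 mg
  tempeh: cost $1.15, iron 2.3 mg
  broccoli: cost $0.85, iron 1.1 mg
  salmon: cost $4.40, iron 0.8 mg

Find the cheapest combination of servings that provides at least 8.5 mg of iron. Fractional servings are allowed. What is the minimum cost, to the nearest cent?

$4.25

Cost per mg of iron: tempeh $0.5000, broccoli $0.7727, cheddar $3.0000, salmon $5.5000.
With no serving limits, use only tempeh: 8.5 mg / 2.3 mg = 3.696 servings × $1.15 = $4.25.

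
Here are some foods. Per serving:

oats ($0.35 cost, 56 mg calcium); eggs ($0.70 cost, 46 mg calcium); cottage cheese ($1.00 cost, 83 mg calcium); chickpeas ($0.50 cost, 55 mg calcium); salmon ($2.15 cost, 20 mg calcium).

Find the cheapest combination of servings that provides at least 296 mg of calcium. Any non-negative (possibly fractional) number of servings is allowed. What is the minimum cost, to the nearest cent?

Cost per mg of calcium: oats $0.0063, chickpeas $0.0091, cottage cheese $0.0120, eggs $0.0152, salmon $0.1075.
With no serving limits, use only oats: 296 mg / 56 mg = 5.286 servings × $0.35 = $1.85.

$1.85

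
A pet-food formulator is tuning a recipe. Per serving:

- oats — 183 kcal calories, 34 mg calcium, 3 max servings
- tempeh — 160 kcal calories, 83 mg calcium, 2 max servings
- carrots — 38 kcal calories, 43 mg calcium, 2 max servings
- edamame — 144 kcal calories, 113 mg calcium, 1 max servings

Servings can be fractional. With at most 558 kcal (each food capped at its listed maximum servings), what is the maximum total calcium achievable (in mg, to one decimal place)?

Calcium per kcal: carrots 1.132, edamame 0.7847, tempeh 0.5188, oats 0.1858.
Take 2 servings of carrots: uses 76 kcal, +86.0 mg calcium (running total 86.0 mg).
Take 1 serving of edamame: uses 144 kcal, +113.0 mg calcium (running total 199.0 mg).
Take 2 servings of tempeh: uses 320 kcal, +166.0 mg calcium (running total 365.0 mg).
Take 0.09836 servings of oats: uses 18 kcal, +3.3 mg calcium (running total 368.3 mg).
Filling greedily by calcium-per-kcal is optimal for one linear limit, giving 368.3 mg.

368.3 mg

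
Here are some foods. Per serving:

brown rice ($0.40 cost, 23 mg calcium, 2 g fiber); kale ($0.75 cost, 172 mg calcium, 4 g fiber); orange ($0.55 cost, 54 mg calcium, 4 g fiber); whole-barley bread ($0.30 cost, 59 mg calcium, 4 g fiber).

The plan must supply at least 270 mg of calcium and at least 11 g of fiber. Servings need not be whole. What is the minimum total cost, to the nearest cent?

Two binding constraints pin down two serving amounts, so the optimal mix uses at most two foods. The candidates are each food alone (scaled to the tighter of calcium/fiber) and each pair with both constraints tight.
brown rice only: max(270/23, 11/2) = 11.74 servings → $4.70.
kale only: max(270/172, 11/4) = 2.75 servings → $2.06.
orange only: max(270/54, 11/4) = 5 servings → $2.75.
whole-barley bread only: max(270/59, 11/4) = 4.576 servings → $1.37.
brown rice + kale with both tight: 3.222 servings and 1.139 servings → $2.14.
brown rice + orange: the both-tight solution has a negative serving — not a feasible corner.
brown rice + whole-barley bread: the both-tight solution has a negative serving — not a feasible corner.
kale + orange with both tight: 1.03 servings and 1.72 servings → $1.72.
kale + whole-barley bread with both tight: 0.9535 servings and 1.796 servings → $1.25.
orange + whole-barley bread: the both-tight solution has a negative serving — not a feasible corner.
So the least-cost plan costs $1.25.

$1.25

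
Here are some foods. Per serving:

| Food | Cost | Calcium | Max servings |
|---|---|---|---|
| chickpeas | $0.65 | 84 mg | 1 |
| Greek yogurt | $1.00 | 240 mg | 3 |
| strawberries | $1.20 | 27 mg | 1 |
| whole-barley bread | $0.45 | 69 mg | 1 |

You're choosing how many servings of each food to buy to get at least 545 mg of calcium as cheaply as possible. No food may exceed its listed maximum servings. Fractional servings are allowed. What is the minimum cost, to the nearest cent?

$2.27

Cost per mg of calcium: Greek yogurt $0.0042, whole-barley bread $0.0065, chickpeas $0.0077, strawberries $0.0444.
Take 2.271 servings of Greek yogurt: +545.0 mg calcium for $2.27 (total $2.27, still need 0.0 mg).
Filling from the cheapest source first is optimal under one linear minimum: $2.27.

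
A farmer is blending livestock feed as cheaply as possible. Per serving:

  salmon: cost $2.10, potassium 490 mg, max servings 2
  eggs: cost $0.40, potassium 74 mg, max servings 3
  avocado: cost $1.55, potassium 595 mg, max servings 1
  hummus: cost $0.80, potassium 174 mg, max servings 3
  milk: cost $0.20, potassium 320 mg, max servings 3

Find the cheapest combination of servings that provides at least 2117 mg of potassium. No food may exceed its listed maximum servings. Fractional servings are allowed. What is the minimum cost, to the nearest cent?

$4.56

Cost per mg of potassium: milk $0.0006, avocado $0.0026, salmon $0.0043, hummus $0.0046, eggs $0.0054.
Take 3 servings of milk: +960.0 mg potassium for $0.60 (total $0.60, still need 1157.0 mg).
Take 1 serving of avocado: +595.0 mg potassium for $1.55 (total $2.15, still need 562.0 mg).
Take 1.147 servings of salmon: +562.0 mg potassium for $2.41 (total $4.56, still need 0.0 mg).
Filling from the cheapest source first is optimal under one linear minimum: $4.56.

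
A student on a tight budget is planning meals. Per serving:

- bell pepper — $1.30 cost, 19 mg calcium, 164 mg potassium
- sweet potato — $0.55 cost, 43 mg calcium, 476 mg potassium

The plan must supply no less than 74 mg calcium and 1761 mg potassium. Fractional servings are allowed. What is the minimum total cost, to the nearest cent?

Check every corner: each single food scaled to meet both minima, and each pair solved so both constraints bind.
bell pepper only: max(74/19, 1761/164) = 10.74 servings → $13.96.
sweet potato only: max(74/43, 1761/476) = 3.7 servings → $2.03.
bell pepper + sweet potato: the both-tight solution has a negative serving — not a feasible corner.
The minimum over all feasible corners is $2.03.

$2.03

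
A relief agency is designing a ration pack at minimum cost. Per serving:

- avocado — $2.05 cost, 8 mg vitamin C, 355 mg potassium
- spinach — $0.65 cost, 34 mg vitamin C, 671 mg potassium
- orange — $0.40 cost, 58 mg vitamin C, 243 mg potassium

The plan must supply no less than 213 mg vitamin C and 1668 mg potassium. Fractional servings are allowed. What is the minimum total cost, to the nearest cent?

An LP optimum is at a vertex; with two nutrient constraints at most two foods are used. Check each candidate.
avocado only: max(213/8, 1668/355) = 26.62 servings → $54.58.
spinach only: max(213/34, 1668/671) = 6.265 servings → $4.07.
orange only: max(213/58, 1668/243) = 6.864 servings → $2.75.
avocado + spinach: the both-tight solution has a negative serving — not a feasible corner.
avocado + orange with both tight: 2.413 servings and 3.34 servings → $6.28.
spinach + orange with both tight: 1.467 servings and 2.812 servings → $2.08.
So the least-cost plan costs $2.08.

$2.08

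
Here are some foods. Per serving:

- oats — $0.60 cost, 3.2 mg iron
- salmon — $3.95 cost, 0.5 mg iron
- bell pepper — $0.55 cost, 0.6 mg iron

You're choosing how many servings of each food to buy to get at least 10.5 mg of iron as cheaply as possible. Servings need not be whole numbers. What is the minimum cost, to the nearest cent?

$1.97

Cost per mg of iron: oats $0.1875, bell pepper $0.9167, salmon $7.9000.
With no serving limits, use only oats: 10.5 mg / 3.2 mg = 3.281 servings × $0.60 = $1.97.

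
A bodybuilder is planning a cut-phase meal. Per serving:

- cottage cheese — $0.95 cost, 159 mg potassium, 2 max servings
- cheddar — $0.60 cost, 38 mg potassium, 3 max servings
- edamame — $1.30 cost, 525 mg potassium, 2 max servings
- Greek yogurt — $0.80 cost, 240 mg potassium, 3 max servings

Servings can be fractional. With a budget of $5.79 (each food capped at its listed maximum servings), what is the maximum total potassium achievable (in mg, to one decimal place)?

Potassium per dollar: edamame 403.8, Greek yogurt 300, cottage cheese 167.4, cheddar 63.33.
Take 2 servings of edamame: spends $2.60, +1050.0 mg potassium (running total 1050.0 mg).
Take 3 servings of Greek yogurt: spends $2.40, +720.0 mg potassium (running total 1770.0 mg).
Take 0.8316 servings of cottage cheese: spends $0.79, +132.2 mg potassium (running total 1902.2 mg).
Filling greedily by potassium-per-dollar is optimal for one linear limit, giving 1902.2 mg.

1902.2 mg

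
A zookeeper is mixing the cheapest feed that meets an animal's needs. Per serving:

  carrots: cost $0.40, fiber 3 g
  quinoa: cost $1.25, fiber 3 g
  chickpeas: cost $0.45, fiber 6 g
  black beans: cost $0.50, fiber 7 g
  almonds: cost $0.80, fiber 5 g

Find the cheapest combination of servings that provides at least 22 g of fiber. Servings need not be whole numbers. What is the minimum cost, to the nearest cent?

$1.57

Cost per g of fiber: black beans $0.0714, chickpeas $0.0750, carrots $0.1333, almonds $0.1600, quinoa $0.4167.
With no serving limits, use only black beans: 22 g / 7 g = 3.143 servings × $0.50 = $1.57.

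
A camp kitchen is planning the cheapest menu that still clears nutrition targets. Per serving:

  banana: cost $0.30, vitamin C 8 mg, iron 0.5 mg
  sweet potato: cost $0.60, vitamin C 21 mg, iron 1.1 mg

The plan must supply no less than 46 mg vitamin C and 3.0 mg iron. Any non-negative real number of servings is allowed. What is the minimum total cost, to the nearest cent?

$1.64

banana only: max(46/8, 3.0/0.5) = 6 servings → $1.80.
sweet potato only: max(46/21, 3.0/1.1) = 2.727 servings → $1.64.
banana + sweet potato: the both-tight solution has a negative serving — not a feasible corner.
Cheapest feasible corner: $1.64.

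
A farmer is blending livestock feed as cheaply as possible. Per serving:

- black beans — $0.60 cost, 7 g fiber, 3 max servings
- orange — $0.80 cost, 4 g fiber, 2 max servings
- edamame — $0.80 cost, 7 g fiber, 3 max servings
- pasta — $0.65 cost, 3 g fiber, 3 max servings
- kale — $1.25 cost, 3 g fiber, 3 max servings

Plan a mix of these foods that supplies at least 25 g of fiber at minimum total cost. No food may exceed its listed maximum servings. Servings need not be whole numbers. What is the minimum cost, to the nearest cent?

Cost per g of fiber: black beans $0.0857, edamame $0.1143, orange $0.2000, pasta $0.2167, kale $0.4167.
Take 3 servings of black beans: +21.0 g fiber for $1.80 (total $1.80, still need 4.0 g).
Take 0.5714 servings of edamame: +4.0 g fiber for $0.46 (total $2.26, still need 0.0 g).
Filling from the cheapest source first is optimal under one linear minimum: $2.26.

$2.26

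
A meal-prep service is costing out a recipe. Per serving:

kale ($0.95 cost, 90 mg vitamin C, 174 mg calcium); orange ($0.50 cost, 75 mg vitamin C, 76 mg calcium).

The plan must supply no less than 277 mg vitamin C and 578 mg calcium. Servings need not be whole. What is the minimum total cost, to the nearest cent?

kale only: max(277/90, 578/174) = 3.322 servings → $3.16.
orange only: max(277/75, 578/76) = 7.605 servings → $3.80.
kale + orange with both targets exact would need a negative amount; discard.
Cheapest feasible corner: $3.16.

$3.16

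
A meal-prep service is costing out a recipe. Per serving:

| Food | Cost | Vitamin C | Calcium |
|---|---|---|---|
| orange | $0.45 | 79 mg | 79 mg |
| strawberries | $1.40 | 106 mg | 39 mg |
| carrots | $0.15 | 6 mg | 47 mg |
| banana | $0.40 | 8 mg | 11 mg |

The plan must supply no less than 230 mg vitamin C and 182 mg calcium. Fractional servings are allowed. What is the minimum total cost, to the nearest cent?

For a min-cost LP with two ≥-constraints, a basic feasible solution has at most two positive variables.
orange only: max(230/79, 182/79) = 2.911 servings → $1.31.
strawberries only: max(230/106, 182/39) = 4.667 servings → $6.53.
carrots only: max(230/6, 182/47) = 38.33 servings → $5.75.
banana only: max(230/8, 182/11) = 28.75 servings → $11.50.
orange + strawberries with both tight: 1.95 servings and 0.7164 servings → $1.88.
orange + carrots with both targets exact would need a negative amount; discard.
orange + banana: intersection lies outside the first quadrant.
strawberries + carrots with both tight: 2.047 servings and 2.174 servings → $3.19.
strawberries + banana with both tight: 1.258 servings and 12.09 servings → $6.60.
carrots + banana: intersection lies outside the first quadrant.
The minimum over all feasible corners is $1.31.

$1.31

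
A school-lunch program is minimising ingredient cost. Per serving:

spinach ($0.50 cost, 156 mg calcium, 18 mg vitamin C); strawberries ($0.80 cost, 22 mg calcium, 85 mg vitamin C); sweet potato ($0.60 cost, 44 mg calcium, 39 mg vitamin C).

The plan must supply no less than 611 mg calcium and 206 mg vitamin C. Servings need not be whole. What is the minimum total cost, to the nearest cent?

The cheapest plan sits at a corner of the feasible region — with two constraints it uses at most two foods.
spinach only: max(611/156, 206/18) = 11.44 servings → $5.72.
strawberries only: max(611/22, 206/85) = 27.77 servings → $22.22.
sweet potato only: max(611/44, 206/39) = 13.89 servings → $8.33.
spinach + strawberries with both tight: 3.685 servings and 1.643 servings → $3.16.
spinach + sweet potato with both tight: 2.79 servings and 3.994 servings → $3.79.
strawberries + sweet potato: the both-tight solution has a negative serving — not a feasible corner.
Cheapest feasible corner: $3.16.

$3.16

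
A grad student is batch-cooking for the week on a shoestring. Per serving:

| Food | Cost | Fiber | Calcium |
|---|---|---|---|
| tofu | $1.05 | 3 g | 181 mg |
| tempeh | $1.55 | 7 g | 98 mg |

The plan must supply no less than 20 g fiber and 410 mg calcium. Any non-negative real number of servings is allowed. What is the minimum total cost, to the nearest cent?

Minimising a linear cost over {fiber ≥ 20, calcium ≥ 410, servings ≥ 0} — the optimum is at a vertex, using one or two foods.
tofu only: max(20/3, 410/181) = 6.667 servings → $7.00.
tempeh only: max(20/7, 410/98) = 4.184 servings → $6.48.
tofu + tempeh with both tight: 0.9353 servings and 2.456 servings → $4.79.
The minimum over all feasible corners is $4.79.

$4.79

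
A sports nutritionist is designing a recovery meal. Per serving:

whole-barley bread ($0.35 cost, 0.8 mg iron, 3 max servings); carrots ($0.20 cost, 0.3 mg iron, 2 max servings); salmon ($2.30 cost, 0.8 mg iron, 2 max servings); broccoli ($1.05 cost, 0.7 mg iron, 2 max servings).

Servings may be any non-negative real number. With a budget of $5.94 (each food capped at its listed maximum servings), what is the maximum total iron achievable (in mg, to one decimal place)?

5.2 mg

Iron per dollar: whole-barley bread 2.286, carrots 1.5, broccoli 0.6667, salmon 0.3478.
Take 3 servings of whole-barley bread: spends $1.05, +2.4 mg iron (running total 2.4 mg).
Take 2 servings of carrots: spends $0.40, +0.6 mg iron (running total 3.0 mg).
Take 2 servings of broccoli: spends $2.10, +1.4 mg iron (running total 4.4 mg).
Take 1.039 servings of salmon: spends $2.39, +0.8 mg iron (running total 5.2 mg).
Greedy by best ratio exhausts the cost allowance optimally: 5.2 mg.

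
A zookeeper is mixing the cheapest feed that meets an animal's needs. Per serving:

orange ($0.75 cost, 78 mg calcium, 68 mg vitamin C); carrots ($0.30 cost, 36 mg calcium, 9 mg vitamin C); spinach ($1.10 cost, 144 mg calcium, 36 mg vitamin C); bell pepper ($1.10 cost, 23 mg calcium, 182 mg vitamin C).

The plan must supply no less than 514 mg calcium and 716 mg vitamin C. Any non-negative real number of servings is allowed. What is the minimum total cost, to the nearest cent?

Minimising a linear cost over {calcium ≥ 514, vitamin C ≥ 716, servings ≥ 0} — the optimum is at a vertex, using one or two foods.
orange only: max(514/78, 716/68) = 10.53 servings → $7.90.
carrots only: max(514/36, 716/9) = 79.56 servings → $23.87.
spinach only: max(514/144, 716/36) = 19.89 servings → $21.88.
bell pepper only: max(514/23, 716/182) = 22.35 servings → $24.58.
orange + carrots with both targets exact would need a negative amount; discard.
orange + spinach: the both-tight solution has a negative serving — not a feasible corner.
orange + bell pepper with both tight: 6.102 servings and 1.654 servings → $6.40.
carrots + spinach (both tight): parallel constraints — no distinct corner.
carrots + bell pepper with both tight: 12.15 servings and 3.333 servings → $7.31.
spinach + bell pepper with both tight: 3.037 servings and 3.333 servings → $7.01.
So the least-cost plan costs $6.40.

$6.40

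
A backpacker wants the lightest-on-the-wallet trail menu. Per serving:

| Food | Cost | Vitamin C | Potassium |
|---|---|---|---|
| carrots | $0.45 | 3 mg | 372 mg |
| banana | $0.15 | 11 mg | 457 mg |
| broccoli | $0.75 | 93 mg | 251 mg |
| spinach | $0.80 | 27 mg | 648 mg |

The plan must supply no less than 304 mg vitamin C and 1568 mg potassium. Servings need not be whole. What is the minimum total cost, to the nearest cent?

Compare the cost at each extreme point of the feasible region.
carrots only: max(304/3, 1568/372) = 101.3 servings → $45.60.
banana only: max(304/11, 1568/457) = 27.64 servings → $4.15.
broccoli only: max(304/93, 1568/251) = 6.247 servings → $4.69.
spinach only: max(304/27, 1568/648) = 11.26 servings → $9.01.
carrots + banana with both targets exact would need a negative amount; discard.
carrots + broccoli with both tight: 2.054 servings and 3.203 servings → $3.33.
carrots + spinach: the both-tight solution has a negative serving — not a feasible corner.
banana + broccoli with both tight: 1.749 servings and 3.062 servings → $2.56.
banana + spinach: the both-tight solution has a negative serving — not a feasible corner.
broccoli + spinach with both tight: 2.891 servings and 1.3 servings → $3.21.
The minimum over all feasible corners is $2.56.

$2.56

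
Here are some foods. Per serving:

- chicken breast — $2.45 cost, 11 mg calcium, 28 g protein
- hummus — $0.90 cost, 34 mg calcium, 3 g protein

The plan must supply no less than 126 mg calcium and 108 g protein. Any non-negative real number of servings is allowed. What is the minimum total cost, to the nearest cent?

$11.07

chicken breast only: max(126/11, 108/28) = 11.45 servings → $28.06.
hummus only: max(126/34, 108/3) = 36 servings → $32.40.
chicken breast + hummus with both tight: 3.584 servings and 2.546 servings → $11.07.
So the least-cost plan costs $11.07.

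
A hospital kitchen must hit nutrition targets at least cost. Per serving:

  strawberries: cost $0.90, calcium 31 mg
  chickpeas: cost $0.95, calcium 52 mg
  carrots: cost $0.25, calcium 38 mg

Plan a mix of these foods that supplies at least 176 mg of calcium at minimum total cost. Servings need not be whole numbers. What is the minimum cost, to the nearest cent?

Cost per mg of calcium: carrots $0.0066, chickpeas $0.0183, strawberries $0.0290.
With no serving limits, use only carrots: 176 mg / 38 mg = 4.632 servings × $0.25 = $1.16.

$1.16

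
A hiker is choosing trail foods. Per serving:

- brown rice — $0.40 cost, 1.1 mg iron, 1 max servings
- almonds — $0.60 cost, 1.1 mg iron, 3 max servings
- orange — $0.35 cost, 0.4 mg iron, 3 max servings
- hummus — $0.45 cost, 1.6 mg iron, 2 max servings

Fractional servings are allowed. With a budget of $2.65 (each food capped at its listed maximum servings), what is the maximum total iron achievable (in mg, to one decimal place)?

Iron per dollar: hummus 3.556, brown rice 2.75, almonds 1.833, orange 1.143.
Take 2 servings of hummus: spends $0.90, +3.2 mg iron (running total 3.2 mg).
Take 1 serving of brown rice: spends $0.40, +1.1 mg iron (running total 4.3 mg).
Take 2.25 servings of almonds: spends $1.35, +2.5 mg iron (running total 6.8 mg).
Greedy by best ratio exhausts the cost allowance optimally: 6.8 mg.

6.8 mg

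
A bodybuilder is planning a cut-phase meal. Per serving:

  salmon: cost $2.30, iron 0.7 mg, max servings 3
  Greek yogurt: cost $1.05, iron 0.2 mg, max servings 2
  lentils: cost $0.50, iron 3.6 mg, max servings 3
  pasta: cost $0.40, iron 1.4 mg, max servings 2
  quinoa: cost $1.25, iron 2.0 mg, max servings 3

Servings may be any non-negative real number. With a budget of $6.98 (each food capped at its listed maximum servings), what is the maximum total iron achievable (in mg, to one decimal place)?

Iron per dollar: lentils 7.2, pasta 3.5, quinoa 1.6, salmon 0.3043, Greek yogurt 0.1905.
Take 3 servings of lentils: spends $1.50, +10.8 mg iron (running total 10.8 mg).
Take 2 servings of pasta: spends $0.80, +2.8 mg iron (running total 13.6 mg).
Take 3 servings of quinoa: spends $3.75, +6.0 mg iron (running total 19.6 mg).
Take 0.4043 servings of salmon: spends $0.93, +0.3 mg iron (running total 19.9 mg).
Filling greedily by iron-per-dollar is optimal for one linear limit, giving 19.9 mg.

19.9 mg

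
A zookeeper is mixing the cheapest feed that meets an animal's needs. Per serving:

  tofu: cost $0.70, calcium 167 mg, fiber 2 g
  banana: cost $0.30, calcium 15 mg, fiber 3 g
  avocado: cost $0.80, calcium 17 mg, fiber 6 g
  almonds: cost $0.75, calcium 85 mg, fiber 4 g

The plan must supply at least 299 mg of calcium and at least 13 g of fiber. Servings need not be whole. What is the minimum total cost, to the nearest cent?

$2.05

tofu only: max(299/167, 13/2) = 6.5 servings → $4.55.
banana only: max(299/15, 13/3) = 19.93 servings → $5.98.
avocado only: max(299/17, 13/6) = 17.59 servings → $14.07.
almonds only: max(299/85, 13/4) = 3.518 servings → $2.64.
tofu + banana with both tight: 1.49 servings and 3.34 servings → $2.05.
tofu + avocado with both tight: 1.625 servings and 1.625 servings → $2.44.
tofu + almonds with both tight: 0.1827 servings and 3.159 servings → $2.50.
banana + avocado: the both-tight solution has a negative serving — not a feasible corner.
banana + almonds: the both-tight solution has a negative serving — not a feasible corner.
avocado + almonds with both targets exact would need a negative amount; discard.
So the least-cost plan costs $2.05.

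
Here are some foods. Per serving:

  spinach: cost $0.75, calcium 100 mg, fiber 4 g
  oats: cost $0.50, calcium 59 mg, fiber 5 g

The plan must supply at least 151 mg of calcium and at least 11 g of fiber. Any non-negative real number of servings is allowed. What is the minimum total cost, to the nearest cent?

spinach only: max(151/100, 11/4) = 2.75 servings → $2.06.
oats only: max(151/59, 11/5) = 2.559 servings → $1.28.
spinach + oats with both tight: 0.4015 servings and 1.879 servings → $1.24.
Cheapest feasible corner: $1.24.

$1.24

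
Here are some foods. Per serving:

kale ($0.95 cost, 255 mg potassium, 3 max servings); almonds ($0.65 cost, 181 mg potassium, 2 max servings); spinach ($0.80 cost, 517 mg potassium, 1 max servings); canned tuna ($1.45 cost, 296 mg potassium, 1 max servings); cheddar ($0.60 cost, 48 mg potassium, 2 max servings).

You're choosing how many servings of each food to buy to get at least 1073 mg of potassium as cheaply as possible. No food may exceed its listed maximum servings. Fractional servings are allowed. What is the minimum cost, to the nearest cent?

$2.82

Cost per mg of potassium: spinach $0.0015, almonds $0.0036, kale $0.0037, canned tuna $0.0049, cheddar $0.0125.
Take 1 serving of spinach: +517.0 mg potassium for $0.80 (total $0.80, still need 556.0 mg).
Take 2 servings of almonds: +362.0 mg potassium for $1.30 (total $2.10, still need 194.0 mg).
Take 0.7608 servings of kale: +194.0 mg potassium for $0.72 (total $2.82, still need 0.0 mg).
Greedy by cheapest-per-mg is optimal for a single linear constraint, so the minimum cost is $2.82.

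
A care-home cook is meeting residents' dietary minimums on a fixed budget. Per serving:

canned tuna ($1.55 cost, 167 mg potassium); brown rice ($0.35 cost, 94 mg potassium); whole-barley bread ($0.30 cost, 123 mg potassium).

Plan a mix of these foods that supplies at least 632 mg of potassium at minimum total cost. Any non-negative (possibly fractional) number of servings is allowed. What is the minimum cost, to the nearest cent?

Cost per mg of potassium: whole-barley bread $0.0024, brown rice $0.0037, canned tuna $0.0093.
With no serving limits, use only whole-barley bread: 632 mg / 123 mg = 5.138 servings × $0.30 = $1.54.

$1.54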